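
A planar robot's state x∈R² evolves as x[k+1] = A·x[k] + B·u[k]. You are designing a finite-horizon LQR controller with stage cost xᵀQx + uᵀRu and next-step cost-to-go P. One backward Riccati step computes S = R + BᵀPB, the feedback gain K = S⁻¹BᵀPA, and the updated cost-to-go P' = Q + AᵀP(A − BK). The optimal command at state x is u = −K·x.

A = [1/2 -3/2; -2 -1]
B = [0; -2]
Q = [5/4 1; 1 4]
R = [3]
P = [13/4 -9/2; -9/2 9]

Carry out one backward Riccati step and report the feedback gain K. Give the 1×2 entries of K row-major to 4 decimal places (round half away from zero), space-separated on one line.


BᵀP = [9.0000 -18.0000]
S = R + BᵀPB = [3] + [36.0000] = [39.0000]
BᵀPA = [40.5000 4.5000]
K = S⁻¹·BᵀPA = [1.0385 0.1154]
A−BK = [0.5000 -1.5000; 0.0769 -0.7692]
AᵀP(A−BK) = [3.7548 -0.3606; -0.3606 2.2933]
P' = Q + AᵀP(A−BK) = [5.0048 0.6394; 0.6394 6.2933]
tr(P') = 11.2981

1.0385 0.1154


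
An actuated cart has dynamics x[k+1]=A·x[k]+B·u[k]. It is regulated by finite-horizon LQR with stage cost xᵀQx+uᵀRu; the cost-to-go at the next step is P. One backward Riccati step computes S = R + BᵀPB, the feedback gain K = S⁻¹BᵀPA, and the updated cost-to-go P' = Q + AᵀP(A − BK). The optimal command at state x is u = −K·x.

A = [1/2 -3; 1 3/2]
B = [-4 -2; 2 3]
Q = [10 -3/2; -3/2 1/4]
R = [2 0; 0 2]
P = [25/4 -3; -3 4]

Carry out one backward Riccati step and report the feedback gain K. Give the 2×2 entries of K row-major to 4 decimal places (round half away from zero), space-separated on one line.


-0.2832 0.6542 0.4223 0.1181

BᵀP = [-31.0000 20.0000; -21.5000 18.0000]
S = R + BᵀPB = [2 0; 0 2] + [164.0000 122.0000; 122.0000 97.0000] = [166.0000 122.0000; 122.0000 99.0000]
BᵀPA = [4.5000 123.0000; 7.2500 91.5000]
K = S⁻¹·BᵀPA = [-0.2832 0.6542; 0.4223 0.1181]
A−BK = [0.2116 -0.1471; 0.2997 -0.1626]
AᵀP(A−BK) = [0.7756 -0.4248; -0.4248 0.9813]
P' = Q + AᵀP(A−BK) = [10.7756 -1.9248; -1.9248 1.2313]
tr(P') = 12.0069


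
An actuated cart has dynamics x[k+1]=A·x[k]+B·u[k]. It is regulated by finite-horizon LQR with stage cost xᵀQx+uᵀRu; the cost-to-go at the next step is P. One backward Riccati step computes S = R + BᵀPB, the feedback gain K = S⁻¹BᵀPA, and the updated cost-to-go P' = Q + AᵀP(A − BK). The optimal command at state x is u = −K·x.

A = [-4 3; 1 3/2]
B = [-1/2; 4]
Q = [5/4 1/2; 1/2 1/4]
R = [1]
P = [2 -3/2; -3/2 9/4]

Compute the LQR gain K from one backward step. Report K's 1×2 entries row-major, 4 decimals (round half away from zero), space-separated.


0.8678 -0.1466

BᵀP = [-7.0000 9.7500]
S = R + BᵀPB = [1] + [42.5000] = [43.5000]
BᵀPA = [37.7500 -6.3750]
K = S⁻¹·BᵀPA = [0.8678 -0.1466]
A−BK = [-3.5661 2.9267; -2.4713 2.0862]
AᵀP(A−BK) = [13.4899 -10.5927; -10.5927 8.6282]
P' = Q + AᵀP(A−BK) = [14.7399 -10.0927; -10.0927 8.8782]
tr(P') = 23.6182


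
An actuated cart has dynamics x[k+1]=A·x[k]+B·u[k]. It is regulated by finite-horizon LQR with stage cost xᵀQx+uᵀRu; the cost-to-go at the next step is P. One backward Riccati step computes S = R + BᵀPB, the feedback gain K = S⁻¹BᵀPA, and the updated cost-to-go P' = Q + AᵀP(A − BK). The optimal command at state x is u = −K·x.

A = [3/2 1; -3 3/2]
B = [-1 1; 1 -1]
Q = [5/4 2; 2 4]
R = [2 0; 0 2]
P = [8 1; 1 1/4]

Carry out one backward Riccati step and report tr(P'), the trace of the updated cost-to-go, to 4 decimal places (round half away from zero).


BᵀP = [-7.0000 -0.7500; 7.0000 0.7500]
S = R + BᵀPB = [2 0; 0 2] + [6.2500 -6.2500; -6.2500 6.2500] = [8.2500 -6.2500; -6.2500 8.2500]
BᵀPA = [-8.2500 -8.1250; 8.2500 8.1250]
K = S⁻¹·BᵀPA = [-0.5690 -0.5603; 0.5690 0.5603]
A−BK = [0.3621 -0.1207; -1.8621 2.6207]
AᵀP(A−BK) = [1.8621 0.8793; 0.8793 2.4569]
P' = Q + AᵀP(A−BK) = [3.1121 2.8793; 2.8793 6.4569]
tr(P') = 9.5690

9.5690


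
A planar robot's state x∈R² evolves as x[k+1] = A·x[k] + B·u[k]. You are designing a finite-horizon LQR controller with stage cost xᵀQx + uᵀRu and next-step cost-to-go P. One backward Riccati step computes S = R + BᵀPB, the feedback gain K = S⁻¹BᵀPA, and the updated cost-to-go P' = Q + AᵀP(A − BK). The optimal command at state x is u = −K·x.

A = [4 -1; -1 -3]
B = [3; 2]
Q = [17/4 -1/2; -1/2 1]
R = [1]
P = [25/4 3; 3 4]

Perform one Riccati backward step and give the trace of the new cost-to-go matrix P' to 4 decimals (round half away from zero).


31.4308

BᵀP = [24.7500 17.0000]
S = R + BᵀPB = [1] + [108.2500] = [109.2500]
BᵀPA = [82.0000 -75.7500]
K = S⁻¹·BᵀPA = [0.7506 -0.6934]
A−BK = [1.7483 1.0801; -2.5011 -1.6133]
AᵀP(A−BK) = [18.4531 10.8558; 10.8558 7.7277]
P' = Q + AᵀP(A−BK) = [22.7031 10.3558; 10.3558 8.7277]
tr(P') = 31.4308


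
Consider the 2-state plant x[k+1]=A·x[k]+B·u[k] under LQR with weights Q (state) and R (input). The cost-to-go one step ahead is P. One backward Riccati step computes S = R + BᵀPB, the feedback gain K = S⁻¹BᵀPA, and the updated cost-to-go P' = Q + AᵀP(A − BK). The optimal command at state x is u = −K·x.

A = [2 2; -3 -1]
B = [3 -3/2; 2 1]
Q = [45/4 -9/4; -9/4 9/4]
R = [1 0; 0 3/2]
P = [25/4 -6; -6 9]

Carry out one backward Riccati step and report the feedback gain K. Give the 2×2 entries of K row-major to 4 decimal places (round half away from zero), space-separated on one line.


BᵀP = [6.7500 0.0000; -15.3750 18.0000]
S = R + BᵀPB = [1 0; 0 3/2] + [20.2500 -10.1250; -10.1250 41.0625] = [21.2500 -10.1250; -10.1250 42.5625]
BᵀPA = [13.5000 13.5000; -84.7500 -48.7500]
K = S⁻¹·BᵀPA = [-0.3535 0.1010; -2.0753 -1.1213]
A−BK = [-0.0524 0.0150; -0.2177 -0.0807]
AᵀP(A−BK) = [6.8920 3.6023; 3.6023 1.9708]
P' = Q + AᵀP(A−BK) = [18.1420 1.3523; 1.3523 4.2208]
tr(P') = 22.3628

-0.3535 0.1010 -2.0753 -1.1213


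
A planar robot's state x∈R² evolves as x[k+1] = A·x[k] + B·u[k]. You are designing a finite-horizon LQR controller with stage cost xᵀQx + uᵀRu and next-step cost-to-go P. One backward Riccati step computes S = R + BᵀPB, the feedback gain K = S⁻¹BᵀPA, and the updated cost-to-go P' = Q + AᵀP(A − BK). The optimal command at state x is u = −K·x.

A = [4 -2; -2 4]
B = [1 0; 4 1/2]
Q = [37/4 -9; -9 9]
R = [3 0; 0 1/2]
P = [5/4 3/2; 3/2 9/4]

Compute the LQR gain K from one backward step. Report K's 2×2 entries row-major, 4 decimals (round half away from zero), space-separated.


BᵀP = [7.2500 10.5000; 0.7500 1.1250]
S = R + BᵀPB = [3 0; 0 1/2] + [49.2500 5.2500; 5.2500 0.5625] = [52.2500 5.2500; 5.2500 1.0625]
BᵀPA = [8.0000 27.5000; 0.7500 3.0000]
K = S⁻¹·BᵀPA = [0.1632 0.4818; -0.1006 0.4427]
A−BK = [3.8368 -2.4818; -2.6026 1.8513]
AᵀP(A−BK) = [3.7697 -2.1867; -2.1867 2.4215]
P' = Q + AᵀP(A−BK) = [13.0197 -11.1867; -11.1867 11.4215]
tr(P') = 24.4412

0.1632 0.4818 -0.1006 0.4427


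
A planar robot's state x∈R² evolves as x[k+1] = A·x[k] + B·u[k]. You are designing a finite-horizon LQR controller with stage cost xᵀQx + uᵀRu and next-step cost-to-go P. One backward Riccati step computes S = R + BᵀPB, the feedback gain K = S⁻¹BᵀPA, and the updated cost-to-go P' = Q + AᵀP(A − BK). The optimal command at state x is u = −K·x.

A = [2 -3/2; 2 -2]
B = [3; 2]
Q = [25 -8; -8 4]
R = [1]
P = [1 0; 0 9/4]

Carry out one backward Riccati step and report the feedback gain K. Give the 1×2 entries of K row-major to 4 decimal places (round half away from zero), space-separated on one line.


BᵀP = [3.0000 4.5000]
S = R + BᵀPB = [1] + [18.0000] = [19.0000]
BᵀPA = [15.0000 -13.5000]
K = S⁻¹·BᵀPA = [0.7895 -0.7105]
A−BK = [-0.3684 0.6316; 0.4211 -0.5789]
AᵀP(A−BK) = [1.1579 -1.3421; -1.3421 1.6579]
P' = Q + AᵀP(A−BK) = [26.1579 -9.3421; -9.3421 5.6579]
tr(P') = 31.8158

0.7895 -0.7105


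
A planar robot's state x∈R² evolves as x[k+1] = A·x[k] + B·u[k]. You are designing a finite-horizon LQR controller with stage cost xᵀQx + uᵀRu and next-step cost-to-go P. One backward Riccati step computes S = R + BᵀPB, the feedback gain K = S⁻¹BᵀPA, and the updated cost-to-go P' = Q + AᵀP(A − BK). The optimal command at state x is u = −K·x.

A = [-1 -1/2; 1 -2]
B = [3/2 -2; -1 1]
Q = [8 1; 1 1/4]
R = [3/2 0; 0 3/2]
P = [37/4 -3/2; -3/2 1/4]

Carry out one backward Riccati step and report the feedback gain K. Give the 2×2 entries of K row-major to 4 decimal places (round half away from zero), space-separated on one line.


BᵀP = [15.3750 -2.5000; -20.0000 3.2500]
S = R + BᵀPB = [3/2 0; 0 3/2] + [25.5625 -33.2500; -33.2500 43.2500] = [27.0625 -33.2500; -33.2500 44.7500]
BᵀPA = [-17.8750 -2.6875; 23.2500 3.5000]
K = S⁻¹·BᵀPA = [-0.2545 -0.0369; 0.3305 0.0508]
A−BK = [0.0427 -0.3431; 0.4150 -2.0877]
AᵀP(A−BK) = [0.2677 0.0344; 0.0344 0.0356]
P' = Q + AᵀP(A−BK) = [8.2677 1.0344; 1.0344 0.2856]
tr(P') = 8.5533

-0.2545 -0.0369 0.3305 0.0508


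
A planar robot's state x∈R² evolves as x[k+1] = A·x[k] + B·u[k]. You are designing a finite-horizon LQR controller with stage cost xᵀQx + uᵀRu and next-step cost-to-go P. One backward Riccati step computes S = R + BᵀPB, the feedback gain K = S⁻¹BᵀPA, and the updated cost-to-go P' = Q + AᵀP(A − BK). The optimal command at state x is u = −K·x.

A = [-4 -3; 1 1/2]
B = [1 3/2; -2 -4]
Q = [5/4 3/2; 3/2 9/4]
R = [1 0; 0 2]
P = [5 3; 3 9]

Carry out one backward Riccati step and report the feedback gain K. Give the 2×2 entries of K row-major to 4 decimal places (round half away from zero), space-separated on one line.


BᵀP = [-1.0000 -15.0000; -4.5000 -31.5000]
S = R + BᵀPB = [1 0; 0 2] + [29.0000 58.5000; 58.5000 119.2500] = [30.0000 58.5000; 58.5000 121.2500]
BᵀPA = [-11.0000 -4.5000; -13.5000 -2.2500]
K = S⁻¹·BᵀPA = [-2.5273 -1.9233; 1.1080 0.9094]
A−BK = [-3.1347 -2.4408; 0.3775 0.2909]
AᵀP(A−BK) = [52.1580 40.6202; 40.6202 31.6411]
P' = Q + AᵀP(A−BK) = [53.4080 42.1202; 42.1202 33.8911]
tr(P') = 87.2991

-2.5273 -1.9233 1.1080 0.9094


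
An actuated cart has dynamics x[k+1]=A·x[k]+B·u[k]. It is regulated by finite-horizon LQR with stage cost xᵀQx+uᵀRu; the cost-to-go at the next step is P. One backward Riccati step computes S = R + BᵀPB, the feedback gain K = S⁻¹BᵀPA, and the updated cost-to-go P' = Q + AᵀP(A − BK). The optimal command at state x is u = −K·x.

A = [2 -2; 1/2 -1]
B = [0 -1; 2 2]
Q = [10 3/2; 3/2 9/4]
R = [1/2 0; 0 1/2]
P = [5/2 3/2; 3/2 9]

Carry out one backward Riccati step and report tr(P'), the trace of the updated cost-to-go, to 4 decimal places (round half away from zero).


19.1090

BᵀP = [3.0000 18.0000; 0.5000 16.5000]
S = R + BᵀPB = [1/2 0; 0 1/2] + [36.0000 33.0000; 33.0000 32.5000] = [36.5000 33.0000; 33.0000 33.0000]
BᵀPA = [15.0000 -24.0000; 9.2500 -17.5000]
K = S⁻¹·BᵀPA = [1.6429 -1.8571; -1.3626 1.3268]
A−BK = [0.6374 -0.6732; -0.0606 0.0606]
AᵀP(A−BK) = [3.2108 -3.4161; -3.4161 3.6483]
P' = Q + AᵀP(A−BK) = [13.2108 -1.9161; -1.9161 5.8983]
tr(P') = 19.1090


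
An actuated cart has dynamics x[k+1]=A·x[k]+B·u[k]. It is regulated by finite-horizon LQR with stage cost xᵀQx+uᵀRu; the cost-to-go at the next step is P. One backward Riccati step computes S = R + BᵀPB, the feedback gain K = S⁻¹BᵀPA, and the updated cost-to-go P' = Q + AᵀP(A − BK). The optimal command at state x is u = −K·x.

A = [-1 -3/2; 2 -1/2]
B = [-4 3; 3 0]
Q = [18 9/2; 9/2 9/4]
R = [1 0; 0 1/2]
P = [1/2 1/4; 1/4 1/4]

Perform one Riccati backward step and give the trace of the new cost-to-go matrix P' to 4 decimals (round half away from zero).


BᵀP = [-1.2500 -0.2500; 1.5000 0.7500]
S = R + BᵀPB = [1 0; 0 1/2] + [4.2500 -3.7500; -3.7500 4.5000] = [5.2500 -3.7500; -3.7500 5.0000]
BᵀPA = [0.7500 2.0000; 0.0000 -2.6250]
K = S⁻¹·BᵀPA = [0.3077 0.0128; 0.2308 -0.5154]
A−BK = [-0.4615 0.0974; 1.0769 -0.5385]
AᵀP(A−BK) = [0.2692 -0.1346; -0.1346 0.1840]
P' = Q + AᵀP(A−BK) = [18.2692 4.3654; 4.3654 2.4340]
tr(P') = 20.7032

20.7032


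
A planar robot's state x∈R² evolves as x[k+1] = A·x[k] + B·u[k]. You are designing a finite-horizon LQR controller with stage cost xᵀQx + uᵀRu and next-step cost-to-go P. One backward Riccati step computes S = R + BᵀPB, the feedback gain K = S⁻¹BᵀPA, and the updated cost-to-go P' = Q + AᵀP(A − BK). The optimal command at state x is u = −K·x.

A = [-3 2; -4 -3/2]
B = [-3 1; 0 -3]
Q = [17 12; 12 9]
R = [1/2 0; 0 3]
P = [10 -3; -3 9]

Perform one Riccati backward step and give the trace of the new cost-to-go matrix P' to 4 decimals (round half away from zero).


BᵀP = [-30.0000 9.0000; 19.0000 -30.0000]
S = R + BᵀPB = [1/2 0; 0 3] + [90.0000 -57.0000; -57.0000 109.0000] = [90.5000 -57.0000; -57.0000 112.0000]
BᵀPA = [54.0000 -73.5000; 63.0000 83.0000]
K = S⁻¹·BᵀPA = [1.3996 -0.5083; 1.2748 0.4824]
A−BK = [-0.0760 -0.0074; -0.1756 -0.0529]
AᵀP(A−BK) = [6.1100 1.5623; 1.5623 0.8506]
P' = Q + AᵀP(A−BK) = [23.1100 13.5623; 13.5623 9.8506]
tr(P') = 32.9606

32.9606


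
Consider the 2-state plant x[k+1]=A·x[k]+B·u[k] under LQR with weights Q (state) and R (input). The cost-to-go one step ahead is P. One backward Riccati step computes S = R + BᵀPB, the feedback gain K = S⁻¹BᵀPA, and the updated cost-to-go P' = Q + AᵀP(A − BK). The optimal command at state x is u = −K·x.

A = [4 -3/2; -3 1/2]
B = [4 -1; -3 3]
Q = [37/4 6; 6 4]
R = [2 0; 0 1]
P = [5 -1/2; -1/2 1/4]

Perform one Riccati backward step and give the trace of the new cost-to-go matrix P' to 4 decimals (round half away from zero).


15.3379

BᵀP = [21.5000 -2.7500; -6.5000 1.2500]
S = R + BᵀPB = [2 0; 0 1] + [94.2500 -29.7500; -29.7500 10.2500] = [96.2500 -29.7500; -29.7500 11.2500]
BᵀPA = [94.2500 -33.6250; -29.7500 10.3750]
K = S⁻¹·BᵀPA = [0.8862 -0.3521; -0.3009 -0.0088]
A−BK = [0.1542 -0.1005; 0.5613 -0.5297]
AᵀP(A−BK) = [1.7724 -0.7042; -0.7042 0.3154]
P' = Q + AᵀP(A−BK) = [11.0224 5.2958; 5.2958 4.3154]
tr(P') = 15.3379


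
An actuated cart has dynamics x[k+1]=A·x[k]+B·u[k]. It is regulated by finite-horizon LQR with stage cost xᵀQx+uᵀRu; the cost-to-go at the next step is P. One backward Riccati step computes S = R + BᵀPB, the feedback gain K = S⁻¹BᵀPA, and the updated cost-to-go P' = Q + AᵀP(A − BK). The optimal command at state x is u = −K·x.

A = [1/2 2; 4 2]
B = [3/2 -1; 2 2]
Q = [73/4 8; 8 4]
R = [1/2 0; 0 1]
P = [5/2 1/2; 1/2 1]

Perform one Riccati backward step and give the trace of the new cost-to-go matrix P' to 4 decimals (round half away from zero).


BᵀP = [4.7500 2.7500; -1.5000 1.5000]
S = R + BᵀPB = [1/2 0; 0 1] + [12.6250 0.7500; 0.7500 4.5000] = [13.1250 0.7500; 0.7500 5.5000]
BᵀPA = [13.3750 15.0000; 5.2500 0.0000]
K = S⁻¹·BᵀPA = [0.9721 1.1518; 0.8220 -0.1571]
A−BK = [-0.1361 0.1152; 0.4119 0.0105]
AᵀP(A−BK) = [1.3080 0.4188; 0.4188 0.7225]
P' = Q + AᵀP(A−BK) = [19.5580 8.4188; 8.4188 4.7225]
tr(P') = 24.2805

24.2805


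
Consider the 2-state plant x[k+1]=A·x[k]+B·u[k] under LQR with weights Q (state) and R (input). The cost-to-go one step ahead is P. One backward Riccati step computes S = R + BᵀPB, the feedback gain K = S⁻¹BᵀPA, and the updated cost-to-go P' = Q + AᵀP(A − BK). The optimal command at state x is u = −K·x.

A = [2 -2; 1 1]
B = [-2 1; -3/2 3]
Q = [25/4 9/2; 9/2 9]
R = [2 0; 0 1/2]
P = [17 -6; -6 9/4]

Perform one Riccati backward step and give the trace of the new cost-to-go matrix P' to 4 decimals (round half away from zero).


22.6878

BᵀP = [-25.0000 8.6250; -1.0000 0.7500]
S = R + BᵀPB = [2 0; 0 1/2] + [37.0625 0.8750; 0.8750 1.2500] = [39.0625 0.8750; 0.8750 1.7500]
BᵀPA = [-41.3750 58.6250; -1.2500 2.7500]
K = S⁻¹·BᵀPA = [-1.0550 1.4822; -0.1868 0.8303]
A−BK = [0.0767 0.1341; -0.0222 0.7323]
AᵀP(A−BK) = [2.3652 -3.3860; -3.3860 5.0726]
P' = Q + AᵀP(A−BK) = [8.6152 1.1140; 1.1140 14.0726]
tr(P') = 22.6878


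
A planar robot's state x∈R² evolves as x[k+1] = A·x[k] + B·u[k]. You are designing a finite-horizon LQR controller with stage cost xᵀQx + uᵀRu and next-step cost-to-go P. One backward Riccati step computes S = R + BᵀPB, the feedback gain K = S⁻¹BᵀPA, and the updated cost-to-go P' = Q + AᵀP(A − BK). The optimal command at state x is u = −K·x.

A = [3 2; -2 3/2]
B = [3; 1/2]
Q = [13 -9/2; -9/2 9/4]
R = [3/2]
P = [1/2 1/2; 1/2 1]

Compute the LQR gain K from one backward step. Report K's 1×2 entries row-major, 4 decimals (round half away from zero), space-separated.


0.1613 0.8387

BᵀP = [1.7500 2.0000]
S = R + BᵀPB = [3/2] + [6.2500] = [7.7500]
BᵀPA = [1.2500 6.5000]
K = S⁻¹·BᵀPA = [0.1613 0.8387]
A−BK = [2.5161 -0.5161; -2.0806 1.0806]
AᵀP(A−BK) = [2.2984 -0.7984; -0.7984 1.7984]
P' = Q + AᵀP(A−BK) = [15.2984 -5.2984; -5.2984 4.0484]
tr(P') = 19.3468


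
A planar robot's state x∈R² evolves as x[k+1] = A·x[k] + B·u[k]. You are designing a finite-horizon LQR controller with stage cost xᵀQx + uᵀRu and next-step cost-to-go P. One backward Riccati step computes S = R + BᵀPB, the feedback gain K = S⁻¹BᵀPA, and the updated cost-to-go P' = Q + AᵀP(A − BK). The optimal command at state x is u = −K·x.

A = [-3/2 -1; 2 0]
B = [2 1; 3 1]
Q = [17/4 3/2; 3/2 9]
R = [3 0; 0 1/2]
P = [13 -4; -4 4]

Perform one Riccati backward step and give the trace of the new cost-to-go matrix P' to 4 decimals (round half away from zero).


48.9527

BᵀP = [14.0000 4.0000; 9.0000 0.0000]
S = R + BᵀPB = [3 0; 0 1/2] + [40.0000 18.0000; 18.0000 9.0000] = [43.0000 18.0000; 18.0000 9.5000]
BᵀPA = [-13.0000 -14.0000; -13.5000 -9.0000]
K = S⁻¹·BᵀPA = [1.4142 0.3432; -4.1006 -1.5976]
A−BK = [-0.2278 -0.0888; 1.8580 0.5680]
AᵀP(A−BK) = [32.2766 10.3935; 10.3935 3.4260]
P' = Q + AᵀP(A−BK) = [36.5266 11.8935; 11.8935 12.4260]
tr(P') = 48.9527


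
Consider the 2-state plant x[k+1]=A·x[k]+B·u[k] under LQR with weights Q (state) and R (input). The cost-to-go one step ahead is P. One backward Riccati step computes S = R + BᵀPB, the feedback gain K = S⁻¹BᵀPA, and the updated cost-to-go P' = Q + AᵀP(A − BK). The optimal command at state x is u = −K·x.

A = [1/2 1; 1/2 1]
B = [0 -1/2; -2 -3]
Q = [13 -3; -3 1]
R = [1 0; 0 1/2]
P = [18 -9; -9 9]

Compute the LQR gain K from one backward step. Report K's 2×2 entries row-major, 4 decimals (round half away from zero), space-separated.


0.6408 1.2816 -0.5269 -1.0538

BᵀP = [18.0000 -18.0000; 18.0000 -22.5000]
S = R + BᵀPB = [1 0; 0 1/2] + [36.0000 45.0000; 45.0000 58.5000] = [37.0000 45.0000; 45.0000 59.0000]
BᵀPA = [0.0000 0.0000; -2.2500 -4.5000]
K = S⁻¹·BᵀPA = [0.6408 1.2816; -0.5269 -1.0538]
A−BK = [0.2366 0.4731; 0.2009 0.4019]
AᵀP(A−BK) = [1.0645 2.1290; 2.1290 4.2579]
P' = Q + AᵀP(A−BK) = [14.0645 -0.8710; -0.8710 5.2579]
tr(P') = 19.3224


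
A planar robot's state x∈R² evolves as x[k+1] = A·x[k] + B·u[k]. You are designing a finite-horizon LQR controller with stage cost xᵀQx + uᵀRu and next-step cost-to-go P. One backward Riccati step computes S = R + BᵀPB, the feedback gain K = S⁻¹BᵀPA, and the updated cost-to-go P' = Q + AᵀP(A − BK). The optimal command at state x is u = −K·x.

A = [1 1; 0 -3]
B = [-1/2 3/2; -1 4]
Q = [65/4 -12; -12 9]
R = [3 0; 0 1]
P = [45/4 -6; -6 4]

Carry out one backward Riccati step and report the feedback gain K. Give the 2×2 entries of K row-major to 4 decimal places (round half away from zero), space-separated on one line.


-0.3039 -0.6013 -0.4461 -1.6487

BᵀP = [0.3750 -1.0000; -7.1250 7.0000]
S = R + BᵀPB = [3 0; 0 1] + [0.8125 -3.4375; -3.4375 17.3125] = [3.8125 -3.4375; -3.4375 18.3125]
BᵀPA = [0.3750 3.3750; -7.1250 -28.1250]
K = S⁻¹·BᵀPA = [-0.3039 -0.6013; -0.4461 -1.6487]
A−BK = [1.5172 3.1724; 1.4806 2.9935]
AᵀP(A−BK) = [8.1853 17.7284; 17.7284 38.9095]
P' = Q + AᵀP(A−BK) = [24.4353 5.7284; 5.7284 47.9095]
tr(P') = 72.3448


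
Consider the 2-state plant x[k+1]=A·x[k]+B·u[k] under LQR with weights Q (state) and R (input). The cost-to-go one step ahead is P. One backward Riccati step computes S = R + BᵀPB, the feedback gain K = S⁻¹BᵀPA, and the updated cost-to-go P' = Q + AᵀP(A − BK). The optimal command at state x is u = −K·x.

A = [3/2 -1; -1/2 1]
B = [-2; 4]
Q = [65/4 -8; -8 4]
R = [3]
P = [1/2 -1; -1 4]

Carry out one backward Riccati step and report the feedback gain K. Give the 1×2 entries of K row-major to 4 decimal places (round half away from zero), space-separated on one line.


-0.1941 0.2706

BᵀP = [-5.0000 18.0000]
S = R + BᵀPB = [3] + [82.0000] = [85.0000]
BᵀPA = [-16.5000 23.0000]
K = S⁻¹·BᵀPA = [-0.1941 0.2706]
A−BK = [1.1118 -0.4588; 0.2765 -0.0824]
AᵀP(A−BK) = [0.4221 -0.2853; -0.2853 0.2765]
P' = Q + AᵀP(A−BK) = [16.6721 -8.2853; -8.2853 4.2765]
tr(P') = 20.9485


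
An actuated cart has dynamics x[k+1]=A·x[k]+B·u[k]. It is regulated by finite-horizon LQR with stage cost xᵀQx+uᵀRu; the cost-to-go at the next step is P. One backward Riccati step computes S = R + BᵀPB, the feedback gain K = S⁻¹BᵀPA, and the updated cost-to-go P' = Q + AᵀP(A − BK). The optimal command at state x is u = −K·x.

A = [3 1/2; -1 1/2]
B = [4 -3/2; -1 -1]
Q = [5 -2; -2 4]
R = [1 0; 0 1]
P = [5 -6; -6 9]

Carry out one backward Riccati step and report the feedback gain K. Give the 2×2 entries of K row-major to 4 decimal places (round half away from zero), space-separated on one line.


BᵀP = [26.0000 -33.0000; -1.5000 0.0000]
S = R + BᵀPB = [1 0; 0 1] + [137.0000 -6.0000; -6.0000 2.2500] = [138.0000 -6.0000; -6.0000 3.2500]
BᵀPA = [111.0000 -3.5000; -4.5000 -0.7500]
K = S⁻¹·BᵀPA = [0.8091 -0.0385; 0.1091 -0.3018]
A−BK = [-0.0727 0.2012; -0.0818 0.1597]
AᵀP(A−BK) = [0.6818 -0.0864; -0.0864 0.1389]
P' = Q + AᵀP(A−BK) = [5.6818 -2.0864; -2.0864 4.1389]
tr(P') = 9.8208

0.8091 -0.0385 0.1091 -0.3018


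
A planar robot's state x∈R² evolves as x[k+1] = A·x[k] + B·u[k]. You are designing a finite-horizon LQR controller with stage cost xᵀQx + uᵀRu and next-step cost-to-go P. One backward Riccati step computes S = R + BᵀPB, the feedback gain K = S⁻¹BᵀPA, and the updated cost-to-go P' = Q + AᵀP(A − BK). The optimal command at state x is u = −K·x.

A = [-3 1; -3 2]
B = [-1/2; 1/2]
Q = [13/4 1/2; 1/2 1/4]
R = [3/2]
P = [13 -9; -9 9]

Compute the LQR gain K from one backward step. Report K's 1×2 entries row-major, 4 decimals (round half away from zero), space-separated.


0.5217 0.6087

BᵀP = [-11.0000 9.0000]
S = R + BᵀPB = [3/2] + [10.0000] = [11.5000]
BᵀPA = [6.0000 7.0000]
K = S⁻¹·BᵀPA = [0.5217 0.6087]
A−BK = [-2.7391 1.3043; -3.2609 1.6957]
AᵀP(A−BK) = [32.8696 -15.6522; -15.6522 8.7391]
P' = Q + AᵀP(A−BK) = [36.1196 -15.1522; -15.1522 8.9891]
tr(P') = 45.1087


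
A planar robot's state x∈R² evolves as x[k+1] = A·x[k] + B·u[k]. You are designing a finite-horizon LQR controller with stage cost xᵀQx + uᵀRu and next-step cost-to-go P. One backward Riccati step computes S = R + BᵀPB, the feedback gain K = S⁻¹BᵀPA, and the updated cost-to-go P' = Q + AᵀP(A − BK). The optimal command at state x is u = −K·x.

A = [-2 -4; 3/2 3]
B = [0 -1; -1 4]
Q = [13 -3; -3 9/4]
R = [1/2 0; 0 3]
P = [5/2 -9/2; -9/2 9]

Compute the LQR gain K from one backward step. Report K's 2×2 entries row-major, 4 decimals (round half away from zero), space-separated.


BᵀP = [4.5000 -9.0000; -20.5000 40.5000]
S = R + BᵀPB = [1/2 0; 0 3] + [9.0000 -40.5000; -40.5000 182.5000] = [9.5000 -40.5000; -40.5000 185.5000]
BᵀPA = [-22.5000 -45.0000; 101.7500 203.5000]
K = S⁻¹·BᵀPA = [-0.4334 -0.8668; 0.4539 0.9078]
A−BK = [-1.5461 -3.0922; -0.7490 -1.4980]
AᵀP(A−BK) = [1.3148 2.6296; 2.6296 5.2592]
P' = Q + AᵀP(A−BK) = [14.3148 -0.3704; -0.3704 7.5092]
tr(P') = 21.8240

-0.4334 -0.8668 0.4539 0.9078


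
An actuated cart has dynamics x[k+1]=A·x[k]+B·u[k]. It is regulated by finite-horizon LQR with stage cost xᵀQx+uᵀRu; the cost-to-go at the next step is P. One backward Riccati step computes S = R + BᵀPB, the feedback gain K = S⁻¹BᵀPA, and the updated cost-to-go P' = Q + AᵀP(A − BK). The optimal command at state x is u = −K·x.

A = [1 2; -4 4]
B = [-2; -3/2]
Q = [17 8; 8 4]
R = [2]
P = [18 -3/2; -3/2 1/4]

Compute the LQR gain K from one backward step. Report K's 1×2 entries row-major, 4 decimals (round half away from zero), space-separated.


-0.6749 -0.8694

BᵀP = [-33.7500 2.6250]
S = R + BᵀPB = [2] + [63.5625] = [65.5625]
BᵀPA = [-44.2500 -57.0000]
K = S⁻¹·BᵀPA = [-0.6749 -0.8694]
A−BK = [-0.3499 0.2612; -5.0124 2.6959]
AᵀP(A−BK) = [4.1344 -0.4709; -0.4709 2.4442]
P' = Q + AᵀP(A−BK) = [21.1344 7.5291; 7.5291 6.4442]
tr(P') = 27.5786


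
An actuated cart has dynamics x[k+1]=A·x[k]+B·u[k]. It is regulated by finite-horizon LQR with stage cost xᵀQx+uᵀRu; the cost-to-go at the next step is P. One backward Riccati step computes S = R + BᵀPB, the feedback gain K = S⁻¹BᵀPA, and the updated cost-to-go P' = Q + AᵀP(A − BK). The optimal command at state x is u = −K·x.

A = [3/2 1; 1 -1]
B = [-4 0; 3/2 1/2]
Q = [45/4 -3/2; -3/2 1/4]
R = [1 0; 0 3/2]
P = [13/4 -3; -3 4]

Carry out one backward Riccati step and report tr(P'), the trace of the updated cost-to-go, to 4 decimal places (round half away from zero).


13.3199

BᵀP = [-17.5000 18.0000; -1.5000 2.0000]
S = R + BᵀPB = [1 0; 0 3/2] + [97.0000 9.0000; 9.0000 1.0000] = [98.0000 9.0000; 9.0000 2.5000]
BᵀPA = [-8.2500 -35.5000; -0.2500 -3.5000]
K = S⁻¹·BᵀPA = [-0.1120 -0.3491; 0.3034 -0.1433]
A−BK = [1.0518 -0.3963; 1.0164 -0.4047]
AᵀP(A−BK) = [1.4640 -0.5408; -0.5408 0.3559]
P' = Q + AᵀP(A−BK) = [12.7140 -2.0408; -2.0408 0.6059]
tr(P') = 13.3199


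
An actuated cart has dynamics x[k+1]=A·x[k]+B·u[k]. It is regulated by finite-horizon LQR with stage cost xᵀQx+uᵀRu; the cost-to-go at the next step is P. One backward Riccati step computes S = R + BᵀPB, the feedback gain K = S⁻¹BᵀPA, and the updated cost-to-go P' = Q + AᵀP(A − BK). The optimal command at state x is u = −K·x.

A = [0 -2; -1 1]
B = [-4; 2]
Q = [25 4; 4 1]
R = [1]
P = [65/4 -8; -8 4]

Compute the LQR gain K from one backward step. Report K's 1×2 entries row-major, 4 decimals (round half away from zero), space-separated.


-0.0988 0.4988

BᵀP = [-81.0000 40.0000]
S = R + BᵀPB = [1] + [404.0000] = [405.0000]
BᵀPA = [-40.0000 202.0000]
K = S⁻¹·BᵀPA = [-0.0988 0.4988]
A−BK = [-0.3951 -0.0049; -0.8025 0.0025]
AᵀP(A−BK) = [0.0494 -0.0494; -0.0494 0.2494]
P' = Q + AᵀP(A−BK) = [25.0494 3.9506; 3.9506 1.2494]
tr(P') = 26.2988


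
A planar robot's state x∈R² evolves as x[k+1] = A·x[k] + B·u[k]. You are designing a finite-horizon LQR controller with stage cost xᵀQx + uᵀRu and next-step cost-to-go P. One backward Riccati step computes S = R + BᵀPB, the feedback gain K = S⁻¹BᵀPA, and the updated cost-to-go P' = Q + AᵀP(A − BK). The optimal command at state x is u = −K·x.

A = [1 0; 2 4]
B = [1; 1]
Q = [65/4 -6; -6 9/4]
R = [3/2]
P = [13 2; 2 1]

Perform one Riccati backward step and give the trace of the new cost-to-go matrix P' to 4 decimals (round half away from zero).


BᵀP = [15.0000 3.0000]
S = R + BᵀPB = [3/2] + [18.0000] = [19.5000]
BᵀPA = [21.0000 12.0000]
K = S⁻¹·BᵀPA = [1.0769 0.6154]
A−BK = [-0.0769 -0.6154; 0.9231 3.3846]
AᵀP(A−BK) = [2.3846 3.0769; 3.0769 8.6154]
P' = Q + AᵀP(A−BK) = [18.6346 -2.9231; -2.9231 10.8654]
tr(P') = 29.5000

29.5000


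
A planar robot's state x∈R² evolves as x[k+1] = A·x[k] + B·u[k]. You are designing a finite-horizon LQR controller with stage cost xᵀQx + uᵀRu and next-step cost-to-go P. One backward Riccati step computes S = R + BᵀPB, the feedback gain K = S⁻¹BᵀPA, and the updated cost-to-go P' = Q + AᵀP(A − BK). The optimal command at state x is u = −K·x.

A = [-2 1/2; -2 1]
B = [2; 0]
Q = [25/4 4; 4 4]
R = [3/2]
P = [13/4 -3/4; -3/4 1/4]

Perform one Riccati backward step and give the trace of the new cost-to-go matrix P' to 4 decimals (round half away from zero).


11.4547

BᵀP = [6.5000 -1.5000]
S = R + BᵀPB = [3/2] + [13.0000] = [14.5000]
BᵀPA = [-10.0000 1.7500]
K = S⁻¹·BᵀPA = [-0.6897 0.1207]
A−BK = [-0.6207 0.2586; -2.0000 1.0000]
AᵀP(A−BK) = [1.1034 -0.2931; -0.2931 0.1013]
P' = Q + AᵀP(A−BK) = [7.3534 3.7069; 3.7069 4.1013]
tr(P') = 11.4547


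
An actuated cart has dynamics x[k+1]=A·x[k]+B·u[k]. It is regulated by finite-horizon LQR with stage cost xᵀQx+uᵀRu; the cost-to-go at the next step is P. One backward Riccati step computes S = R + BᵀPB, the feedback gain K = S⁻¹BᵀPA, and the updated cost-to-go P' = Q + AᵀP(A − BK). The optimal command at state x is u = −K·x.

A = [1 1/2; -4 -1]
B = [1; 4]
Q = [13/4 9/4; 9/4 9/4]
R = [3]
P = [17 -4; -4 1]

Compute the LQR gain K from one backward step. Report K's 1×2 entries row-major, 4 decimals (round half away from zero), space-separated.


BᵀP = [1.0000 0.0000]
S = R + BᵀPB = [3] + [1.0000] = [4.0000]
BᵀPA = [1.0000 0.5000]
K = S⁻¹·BᵀPA = [0.2500 0.1250]
A−BK = [0.7500 0.3750; -5.0000 -1.5000]
AᵀP(A−BK) = [64.7500 24.3750; 24.3750 9.1875]
P' = Q + AᵀP(A−BK) = [68.0000 26.6250; 26.6250 11.4375]
tr(P') = 79.4375

0.2500 0.1250


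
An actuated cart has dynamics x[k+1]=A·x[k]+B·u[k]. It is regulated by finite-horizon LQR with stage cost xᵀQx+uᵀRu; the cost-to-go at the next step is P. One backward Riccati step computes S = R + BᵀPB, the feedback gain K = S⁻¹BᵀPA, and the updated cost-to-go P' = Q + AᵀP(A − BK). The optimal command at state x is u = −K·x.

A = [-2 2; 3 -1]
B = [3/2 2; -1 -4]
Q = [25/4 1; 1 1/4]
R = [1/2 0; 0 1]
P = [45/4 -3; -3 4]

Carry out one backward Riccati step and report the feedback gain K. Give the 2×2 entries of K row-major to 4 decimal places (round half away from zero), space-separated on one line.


-0.5095 1.3158 -0.6166 -0.0382

BᵀP = [19.8750 -8.5000; 34.5000 -22.0000]
S = R + BᵀPB = [1/2 0; 0 1] + [38.3125 73.7500; 73.7500 157.0000] = [38.8125 73.7500; 73.7500 158.0000]
BᵀPA = [-65.2500 48.2500; -135.0000 91.0000]
K = S⁻¹·BᵀPA = [-0.5095 1.3158; -0.6166 -0.0382]
A−BK = [-0.0025 0.1028; 0.0241 0.1629]
AᵀP(A−BK) = [0.5128 -0.3051; -0.3051 0.9916]
P' = Q + AᵀP(A−BK) = [6.7628 0.6949; 0.6949 1.2416]
tr(P') = 8.0044


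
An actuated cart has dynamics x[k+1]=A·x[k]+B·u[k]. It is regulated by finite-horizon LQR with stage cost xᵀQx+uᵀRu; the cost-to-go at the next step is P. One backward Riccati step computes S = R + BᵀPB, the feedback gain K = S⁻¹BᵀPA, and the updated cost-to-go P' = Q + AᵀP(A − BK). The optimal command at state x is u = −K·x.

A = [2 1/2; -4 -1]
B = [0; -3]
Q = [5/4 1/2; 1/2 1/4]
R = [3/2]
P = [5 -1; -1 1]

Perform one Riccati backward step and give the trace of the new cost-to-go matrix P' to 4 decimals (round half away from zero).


BᵀP = [3.0000 -3.0000]
S = R + BᵀPB = [3/2] + [9.0000] = [10.5000]
BᵀPA = [18.0000 4.5000]
K = S⁻¹·BᵀPA = [1.7143 0.4286]
A−BK = [2.0000 0.5000; 1.1429 0.2857]
AᵀP(A−BK) = [21.1429 5.2857; 5.2857 1.3214]
P' = Q + AᵀP(A−BK) = [22.3929 5.7857; 5.7857 1.5714]
tr(P') = 23.9643

23.9643


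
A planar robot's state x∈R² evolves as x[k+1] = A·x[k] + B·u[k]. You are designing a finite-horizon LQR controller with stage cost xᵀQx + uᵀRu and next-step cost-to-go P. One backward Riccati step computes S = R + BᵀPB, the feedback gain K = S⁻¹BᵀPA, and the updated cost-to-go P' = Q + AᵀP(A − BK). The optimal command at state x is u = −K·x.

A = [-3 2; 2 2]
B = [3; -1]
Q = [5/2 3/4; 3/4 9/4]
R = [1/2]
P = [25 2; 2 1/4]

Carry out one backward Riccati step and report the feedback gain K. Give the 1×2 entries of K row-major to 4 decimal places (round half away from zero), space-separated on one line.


BᵀP = [73.0000 5.7500]
S = R + BᵀPB = [1/2] + [213.2500] = [213.7500]
BᵀPA = [-207.5000 157.5000]
K = S⁻¹·BᵀPA = [-0.9708 0.7368]
A−BK = [-0.0877 -0.2105; 1.0292 2.7368]
AᵀP(A−BK) = [0.5673 -0.1053; -0.1053 0.9474]
P' = Q + AᵀP(A−BK) = [3.0673 0.6447; 0.6447 3.1974]
tr(P') = 6.2646

-0.9708 0.7368


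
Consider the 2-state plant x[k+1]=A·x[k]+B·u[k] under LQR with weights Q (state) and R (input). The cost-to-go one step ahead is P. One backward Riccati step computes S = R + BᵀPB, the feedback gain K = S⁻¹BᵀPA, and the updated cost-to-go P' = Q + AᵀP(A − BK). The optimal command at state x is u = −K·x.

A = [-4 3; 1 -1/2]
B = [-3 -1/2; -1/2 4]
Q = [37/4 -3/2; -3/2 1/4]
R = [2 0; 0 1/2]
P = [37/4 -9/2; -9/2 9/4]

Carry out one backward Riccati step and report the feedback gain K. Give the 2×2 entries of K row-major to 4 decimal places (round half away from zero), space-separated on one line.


0.7033 -0.5245 1.0204 -0.7190

BᵀP = [-25.5000 12.3750; -22.6250 11.2500]
S = R + BᵀPB = [2 0; 0 1/2] + [70.3125 62.2500; 62.2500 56.3125] = [72.3125 62.2500; 62.2500 56.8125]
BᵀPA = [114.3750 -82.6875; 101.7500 -73.5000]
K = S⁻¹·BᵀPA = [0.7033 -0.5245; 1.0204 -0.7190]
A−BK = [-1.3800 1.0670; -2.7301 2.1139]
AᵀP(A−BK) = [1.9879 -1.4740; -1.4740 1.0942]
P' = Q + AᵀP(A−BK) = [11.2379 -2.9740; -2.9740 1.3442]
tr(P') = 12.5821


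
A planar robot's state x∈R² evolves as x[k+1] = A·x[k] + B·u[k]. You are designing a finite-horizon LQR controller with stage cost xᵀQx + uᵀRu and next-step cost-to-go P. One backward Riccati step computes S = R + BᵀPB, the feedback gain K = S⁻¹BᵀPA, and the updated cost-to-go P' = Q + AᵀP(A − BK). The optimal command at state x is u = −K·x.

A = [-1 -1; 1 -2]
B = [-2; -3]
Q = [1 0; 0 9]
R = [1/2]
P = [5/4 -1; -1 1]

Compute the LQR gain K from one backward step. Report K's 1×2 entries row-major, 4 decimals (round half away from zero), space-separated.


-0.6000 0.6000

BᵀP = [0.5000 -1.0000]
S = R + BᵀPB = [1/2] + [2.0000] = [2.5000]
BᵀPA = [-1.5000 1.5000]
K = S⁻¹·BᵀPA = [-0.6000 0.6000]
A−BK = [-2.2000 0.2000; -0.8000 -0.2000]
AᵀP(A−BK) = [3.3500 -0.8500; -0.8500 0.3500]
P' = Q + AᵀP(A−BK) = [4.3500 -0.8500; -0.8500 9.3500]
tr(P') = 13.7000


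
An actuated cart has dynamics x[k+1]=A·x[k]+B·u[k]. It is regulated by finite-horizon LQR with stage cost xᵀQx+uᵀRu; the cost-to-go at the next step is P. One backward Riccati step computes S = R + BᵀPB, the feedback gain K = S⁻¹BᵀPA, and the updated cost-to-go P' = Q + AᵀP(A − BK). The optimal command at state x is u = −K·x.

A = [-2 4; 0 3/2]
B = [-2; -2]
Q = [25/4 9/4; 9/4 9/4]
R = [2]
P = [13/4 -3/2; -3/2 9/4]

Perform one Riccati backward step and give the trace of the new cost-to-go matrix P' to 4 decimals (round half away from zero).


34.4740

BᵀP = [-3.5000 -1.5000]
S = R + BᵀPB = [2] + [10.0000] = [12.0000]
BᵀPA = [7.0000 -16.2500]
K = S⁻¹·BᵀPA = [0.5833 -1.3542]
A−BK = [-0.8333 1.2917; 1.1667 -1.2083]
AᵀP(A−BK) = [8.9167 -12.0208; -12.0208 17.0573]
P' = Q + AᵀP(A−BK) = [15.1667 -9.7708; -9.7708 19.3073]
tr(P') = 34.4740


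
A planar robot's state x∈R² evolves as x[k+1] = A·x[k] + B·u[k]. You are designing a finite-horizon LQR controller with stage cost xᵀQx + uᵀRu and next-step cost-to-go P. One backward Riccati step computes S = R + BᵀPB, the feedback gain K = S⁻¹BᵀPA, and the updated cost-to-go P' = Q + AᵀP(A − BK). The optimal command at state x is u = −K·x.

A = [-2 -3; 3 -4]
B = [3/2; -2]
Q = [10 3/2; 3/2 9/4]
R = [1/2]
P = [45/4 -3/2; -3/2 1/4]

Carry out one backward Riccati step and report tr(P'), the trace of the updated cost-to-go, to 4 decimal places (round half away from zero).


16.3935

BᵀP = [19.8750 -2.7500]
S = R + BᵀPB = [1/2] + [35.3125] = [35.8125]
BᵀPA = [-48.0000 -48.6250]
K = S⁻¹·BᵀPA = [-1.3403 -1.3578]
A−BK = [0.0105 -0.9634; 0.3194 -6.7155]
AᵀP(A−BK) = [0.9149 0.8272; 0.8272 3.2286]
P' = Q + AᵀP(A−BK) = [10.9149 2.3272; 2.3272 5.4786]
tr(P') = 16.3935


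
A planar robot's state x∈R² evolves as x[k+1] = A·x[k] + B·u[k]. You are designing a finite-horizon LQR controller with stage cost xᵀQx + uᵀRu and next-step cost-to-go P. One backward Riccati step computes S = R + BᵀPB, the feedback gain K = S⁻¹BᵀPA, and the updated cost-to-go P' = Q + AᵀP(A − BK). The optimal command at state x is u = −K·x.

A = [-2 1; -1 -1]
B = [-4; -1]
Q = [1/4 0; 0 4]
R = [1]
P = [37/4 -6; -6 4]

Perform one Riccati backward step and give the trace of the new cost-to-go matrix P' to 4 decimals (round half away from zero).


BᵀP = [-31.0000 20.0000]
S = R + BᵀPB = [1] + [104.0000] = [105.0000]
BᵀPA = [42.0000 -51.0000]
K = S⁻¹·BᵀPA = [0.4000 -0.4857]
A−BK = [-0.4000 -0.9429; -0.6000 -1.4857]
AᵀP(A−BK) = [0.2000 -0.1000; -0.1000 0.4786]
P' = Q + AᵀP(A−BK) = [0.4500 -0.1000; -0.1000 4.4786]
tr(P') = 4.9286

4.9286


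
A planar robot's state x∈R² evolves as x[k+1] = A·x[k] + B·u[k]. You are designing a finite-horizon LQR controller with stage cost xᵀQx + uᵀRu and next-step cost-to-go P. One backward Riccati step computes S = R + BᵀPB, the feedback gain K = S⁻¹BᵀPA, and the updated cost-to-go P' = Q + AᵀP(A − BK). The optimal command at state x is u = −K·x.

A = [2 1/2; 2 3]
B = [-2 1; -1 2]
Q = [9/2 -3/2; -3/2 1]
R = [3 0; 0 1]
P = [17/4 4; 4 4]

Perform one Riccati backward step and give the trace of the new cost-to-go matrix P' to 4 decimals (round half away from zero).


BᵀP = [-12.5000 -12.0000; 12.2500 12.0000]
S = R + BᵀPB = [3 0; 0 1] + [37.0000 -36.5000; -36.5000 36.2500] = [40.0000 -36.5000; -36.5000 37.2500]
BᵀPA = [-49.0000 -42.2500; 48.5000 42.1250]
K = S⁻¹·BᵀPA = [-0.3487 -0.2298; 0.9604 0.9057]
A−BK = [0.3423 -0.8653; -0.2694 0.9588]
AᵀP(A−BK) = [1.3376 1.0634; 1.0634 1.2009]
P' = Q + AᵀP(A−BK) = [5.8376 -0.4366; -0.4366 2.2009]
tr(P') = 8.0384

8.0384


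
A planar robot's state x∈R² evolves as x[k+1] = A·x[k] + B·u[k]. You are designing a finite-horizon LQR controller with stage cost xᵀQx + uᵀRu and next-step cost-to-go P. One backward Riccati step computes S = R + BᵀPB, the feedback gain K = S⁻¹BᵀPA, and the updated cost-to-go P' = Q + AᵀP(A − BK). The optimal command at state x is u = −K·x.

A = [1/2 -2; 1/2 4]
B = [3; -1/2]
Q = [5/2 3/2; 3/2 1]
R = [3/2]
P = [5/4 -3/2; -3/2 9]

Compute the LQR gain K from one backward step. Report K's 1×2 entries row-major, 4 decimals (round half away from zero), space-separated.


BᵀP = [4.5000 -9.0000]
S = R + BᵀPB = [3/2] + [18.0000] = [19.5000]
BᵀPA = [-2.2500 -45.0000]
K = S⁻¹·BᵀPA = [-0.1154 -2.3077]
A−BK = [0.8462 4.9231; 0.4423 2.8462]
AᵀP(A−BK) = [1.5529 10.0577; 10.0577 69.1538]
P' = Q + AᵀP(A−BK) = [4.0529 11.5577; 11.5577 70.1538]
tr(P') = 74.2067

-0.1154 -2.3077


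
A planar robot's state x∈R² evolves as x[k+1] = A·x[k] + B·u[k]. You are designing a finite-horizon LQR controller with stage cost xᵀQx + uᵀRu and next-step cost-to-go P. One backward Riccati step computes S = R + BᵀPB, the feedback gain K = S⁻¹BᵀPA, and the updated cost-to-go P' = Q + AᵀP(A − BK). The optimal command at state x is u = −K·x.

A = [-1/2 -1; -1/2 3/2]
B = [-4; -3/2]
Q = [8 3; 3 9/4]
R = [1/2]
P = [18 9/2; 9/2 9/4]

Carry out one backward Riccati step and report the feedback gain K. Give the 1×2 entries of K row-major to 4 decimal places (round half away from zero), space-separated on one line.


BᵀP = [-78.7500 -21.3750]
S = R + BᵀPB = [1/2] + [347.0625] = [347.5625]
BᵀPA = [50.0625 46.6875]
K = S⁻¹·BᵀPA = [0.1440 0.1343]
A−BK = [0.0762 -0.4627; -0.2839 1.7015]
AᵀP(A−BK) = [0.1016 -0.5373; -0.5373 3.2910]
P' = Q + AᵀP(A−BK) = [8.1016 2.4627; 2.4627 5.5410]
tr(P') = 13.6426

0.1440 0.1343


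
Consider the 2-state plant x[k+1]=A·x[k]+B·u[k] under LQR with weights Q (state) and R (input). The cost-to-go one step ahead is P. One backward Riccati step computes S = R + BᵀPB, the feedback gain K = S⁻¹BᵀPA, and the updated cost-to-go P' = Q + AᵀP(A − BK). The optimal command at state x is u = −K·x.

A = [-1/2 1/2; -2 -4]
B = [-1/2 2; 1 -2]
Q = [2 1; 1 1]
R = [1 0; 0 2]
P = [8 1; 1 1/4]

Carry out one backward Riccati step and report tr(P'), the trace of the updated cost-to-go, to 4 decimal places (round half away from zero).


6.1803

BᵀP = [-3.0000 -0.2500; 14.0000 1.5000]
S = R + BᵀPB = [1 0; 0 2] + [1.2500 -5.5000; -5.5000 25.0000] = [2.2500 -5.5000; -5.5000 27.0000]
BᵀPA = [2.0000 -0.5000; -10.0000 1.0000]
K = S⁻¹·BᵀPA = [-0.0328 -0.2623; -0.3770 -0.0164]
A−BK = [0.2377 0.4016; -2.7213 -3.7705]
AᵀP(A−BK) = [1.2951 1.3607; 1.3607 1.8852]
P' = Q + AᵀP(A−BK) = [3.2951 2.3607; 2.3607 2.8852]
tr(P') = 6.1803
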